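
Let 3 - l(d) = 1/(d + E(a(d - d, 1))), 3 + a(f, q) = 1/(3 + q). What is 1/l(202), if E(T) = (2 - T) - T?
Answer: 419/1255 ≈ 0.33386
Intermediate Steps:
a(f, q) = -3 + 1/(3 + q)
E(T) = 2 - 2*T
l(d) = 3 - 1/(15/2 + d) (l(d) = 3 - 1/(d + (2 - 2*(-8 - 3*1)/(3 + 1))) = 3 - 1/(d + (2 - 2*(-8 - 3)/4)) = 3 - 1/(d + (2 - (-11)/2)) = 3 - 1/(d + (2 - 2*(-11/4))) = 3 - 1/(d + (2 + 11/2)) = 3 - 1/(d + 15/2) = 3 - 1/(15/2 + d))
1/l(202) = 1/((43 + 6*202)/(15 + 2*202)) = 1/((43 + 1212)/(15 + 404)) = 1/(1255/419) = 419/1255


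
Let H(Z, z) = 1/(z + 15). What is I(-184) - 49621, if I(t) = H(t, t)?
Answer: -8385950/169 ≈ -49621.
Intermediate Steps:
H(Z, z) = 1/(15 + z)
I(t) = 1/(15 + t)
I(-184) - 49621 = 1/(15 - 184) - 49621 = 1/(-169) - 49621 = -1/169 - 49621 = -8385950/169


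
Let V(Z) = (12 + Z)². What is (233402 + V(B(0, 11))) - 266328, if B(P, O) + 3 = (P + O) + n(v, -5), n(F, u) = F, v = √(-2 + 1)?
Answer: -32527 + 40*I ≈ -32527.0 + 40.0*I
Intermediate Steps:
v = I (v = √(-1) = I ≈ 1.0*I)
B(P, O) = -3 + I + O + P (B(P, O) = -3 + ((P + O) + I) = -3 + ((O + P) + I) = -3 + (I + O + P) = -3 + I + O + P)
(233402 + V(B(0, 11))) - 266328 = (233402 + (12 + (-3 + I + 11 + 0))²) - 266328 = (233402 + (12 + (8 + I))²) - 266328 = (233402 + (20 + I)²) - 266328 = -32926 + (20 + I)²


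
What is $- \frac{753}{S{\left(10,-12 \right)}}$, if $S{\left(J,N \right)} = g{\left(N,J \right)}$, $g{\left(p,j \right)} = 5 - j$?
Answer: $\frac{753}{5} \approx 150.6$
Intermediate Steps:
$S{\left(J,N \right)} = 5 - J$
$- \frac{753}{S{\left(10,-12 \right)}} = - \frac{753}{5 - 10} = - \frac{753}{-5} = \left(-753\right) \left(- \frac{1}{5}\right) = \frac{753}{5}$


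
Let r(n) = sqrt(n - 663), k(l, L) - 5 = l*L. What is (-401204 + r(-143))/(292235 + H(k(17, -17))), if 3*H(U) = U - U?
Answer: -401204/292235 + I*sqrt(806)/292235 ≈ -1.3729 + 9.7148e-5*I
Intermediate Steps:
k(l, L) = 5 + L*l (k(l, L) = 5 + l*L = 5 + L*l)
r(n) = sqrt(-663 + n)
H(U) = 0 (H(U) = (U - U)/3 = (1/3)*0 = 0)
(-401204 + r(-143))/(292235 + H(k(17, -17))) = (-401204 + sqrt(-663 - 143))/(292235 + 0) = (-401204 + sqrt(-806))/292235 = (-401204 + I*sqrt(806))*(1/292235) = -401204/292235 + I*sqrt(806)/292235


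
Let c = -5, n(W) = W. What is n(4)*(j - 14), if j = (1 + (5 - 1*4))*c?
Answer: -96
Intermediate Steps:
j = -10 (j = (1 + (5 - 1*4))*(-5) = (1 + (5 - 4))*(-5) = (1 + 1)*(-5) = 2*(-5) = -10)
n(4)*(j - 14) = 4*(-10 - 14) = 4*(-24) = -96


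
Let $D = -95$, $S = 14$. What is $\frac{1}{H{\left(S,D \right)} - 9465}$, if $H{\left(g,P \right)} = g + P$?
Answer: $- \frac{1}{9546} \approx -0.00010476$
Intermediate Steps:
$H{\left(g,P \right)} = P + g$
$\frac{1}{H{\left(S,D \right)} - 9465} = \frac{1}{\left(-95 + 14\right) - 9465} = \frac{1}{-81 - 9465} = \frac{1}{-9546} = - \frac{1}{9546}$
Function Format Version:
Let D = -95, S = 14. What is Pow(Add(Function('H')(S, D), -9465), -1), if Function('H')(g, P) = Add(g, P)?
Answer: Rational(-1, 9546) ≈ -0.00010476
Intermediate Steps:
Function('H')(g, P) = Add(P, g)
Pow(Add(Function('H')(S, D), -9465), -1) = Pow(Add(Add(-95, 14), -9465), -1) = Pow(Add(-81, -9465), -1) = Pow(-9546, -1) = Rational(-1, 9546)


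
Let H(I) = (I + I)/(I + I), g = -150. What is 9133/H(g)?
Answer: 9133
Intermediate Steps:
H(I) = 1 (H(I) = (2*I)/((2*I)) = (2*I)*(1/(2*I)) = 1)
9133/H(g) = 9133/1 = 9133*1 = 9133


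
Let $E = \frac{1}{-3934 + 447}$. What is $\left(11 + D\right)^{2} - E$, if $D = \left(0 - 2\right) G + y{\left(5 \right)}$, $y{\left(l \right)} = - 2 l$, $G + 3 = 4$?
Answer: $\frac{3488}{3487} \approx 1.0003$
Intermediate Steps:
$G = 1$ ($G = -3 + 4 = 1$)
$D = -12$ ($D = \left(0 - 2\right) 1 - 10 = \left(-2\right) 1 - 10 = -2 - 10 = -12$)
$E = - \frac{1}{3487}$ ($E = \frac{1}{-3487} = - \frac{1}{3487} \approx -0.00028678$)
$\left(11 + D\right)^{2} - E = \left(11 - 12\right)^{2} - - \frac{1}{3487} = \left(-1\right)^{2} + \frac{1}{3487} = 1 + \frac{1}{3487} = \frac{3488}{3487}$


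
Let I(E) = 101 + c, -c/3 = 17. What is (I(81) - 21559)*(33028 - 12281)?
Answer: -446247223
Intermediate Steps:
c = -51 (c = -3*17 = -51)
I(E) = 50 (I(E) = 101 - 51 = 50)
(I(81) - 21559)*(33028 - 12281) = (50 - 21559)*(33028 - 12281) = -21509*20747 = -446247223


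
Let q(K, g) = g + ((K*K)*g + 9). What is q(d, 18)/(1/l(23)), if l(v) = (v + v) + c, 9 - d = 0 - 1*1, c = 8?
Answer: 98658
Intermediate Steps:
d = 10 (d = 9 - (0 - 1*1) = 9 - (0 - 1) = 9 - 1*(-1) = 9 + 1 = 10)
q(K, g) = 9 + g + g*K**2 (q(K, g) = g + (K**2*g + 9) = g + (g*K**2 + 9) = g + (9 + g*K**2) = 9 + g + g*K**2)
l(v) = 8 + 2*v (l(v) = (v + v) + 8 = 2*v + 8 = 8 + 2*v)
q(d, 18)/(1/l(23)) = (9 + 18 + 18*10**2)/(1/(8 + 2*23)) = (9 + 18 + 18*100)/(1/(8 + 46)) = (9 + 18 + 1800)/(1/54) = 1827/(1/54) = 1827*54 = 98658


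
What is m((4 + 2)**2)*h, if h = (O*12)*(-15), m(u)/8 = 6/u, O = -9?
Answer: 2160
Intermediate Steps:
m(u) = 48/u (m(u) = 8*(6/u) = 48/u)
h = 1620 (h = -9*12*(-15) = -108*(-15) = 1620)
m((4 + 2)**2)*h = (48/((4 + 2)**2))*1620 = (48/(6**2))*1620 = (48/36)*1620 = (48*(1/36))*1620 = (4/3)*1620 = 2160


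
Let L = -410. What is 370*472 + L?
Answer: 174230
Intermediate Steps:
370*472 + L = 370*472 - 410 = 174640 - 410 = 174230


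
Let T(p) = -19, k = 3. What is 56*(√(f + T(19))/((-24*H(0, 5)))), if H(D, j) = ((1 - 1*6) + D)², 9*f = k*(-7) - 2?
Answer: -7*I*√194/225 ≈ -0.43333*I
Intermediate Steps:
f = -23/9 (f = (3*(-7) - 2)/9 = (-21 - 2)/9 = (⅑)*(-23) = -23/9 ≈ -2.5556)
H(D, j) = (-5 + D)² (H(D, j) = ((1 - 6) + D)² = (-5 + D)²)
56*(√(f + T(19))/((-24*H(0, 5)))) = 56*(√(-23/9 - 19)/((-24*(-5 + 0)²))) = 56*(√(-194/9)/((-24*(-5)²))) = 56*((I*√194/3)/((-24*25))) = 56*((I*√194/3)/(-600)) = 56*((I*√194/3)*(-1/600)) = 56*(-I*√194/1800) = -7*I*√194/225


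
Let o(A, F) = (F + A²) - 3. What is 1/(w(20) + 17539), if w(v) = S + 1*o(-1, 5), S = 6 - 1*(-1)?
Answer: 1/17549 ≈ 5.6983e-5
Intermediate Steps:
o(A, F) = -3 + F + A²
S = 7 (S = 6 + 1 = 7)
w(v) = 10 (w(v) = 7 + 1*(-3 + 5 + (-1)²) = 7 + 1*(-3 + 5 + 1) = 7 + 1*3 = 7 + 3 = 10)
1/(w(20) + 17539) = 1/(10 + 17539) = 1/17549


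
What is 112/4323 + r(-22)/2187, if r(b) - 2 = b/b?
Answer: 28657/1050489 ≈ 0.027280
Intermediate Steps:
r(b) = 3 (r(b) = 2 + b/b = 2 + 1 = 3)
112/4323 + r(-22)/2187 = 112/4323 + 3/2187 = 112*(1/4323) + 3*(1/2187) = 112/4323 + 1/729 = 28657/1050489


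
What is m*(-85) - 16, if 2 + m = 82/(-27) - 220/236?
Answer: 782777/1593 ≈ 491.39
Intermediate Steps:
m = -9509/1593 (m = -2 + (82/(-27) - 220/236) = -2 + (82*(-1/27) - 220*1/236) = -2 + (-82/27 - 55/59) = -2 - 6323/1593 = -9509/1593 ≈ -5.9692)
m*(-85) - 16 = -9509/1593*(-85) - 16 = 808265/1593 - 16 = 782777/1593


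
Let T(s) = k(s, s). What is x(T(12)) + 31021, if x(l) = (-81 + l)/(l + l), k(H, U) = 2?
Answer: 124005/4 ≈ 31001.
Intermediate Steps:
T(s) = 2
x(l) = (-81 + l)/(2*l) (x(l) = (-81 + l)/((2*l)) = (-81 + l)*(1/(2*l)) = (-81 + l)/(2*l))
x(T(12)) + 31021 = (1/2)*(-81 + 2)/2 + 31021 = (1/2)*(1/2)*(-79) + 31021 = -79/4 + 31021 = 124005/4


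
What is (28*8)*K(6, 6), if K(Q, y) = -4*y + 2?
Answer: -4928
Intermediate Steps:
K(Q, y) = 2 - 4*y
(28*8)*K(6, 6) = (28*8)*(2 - 4*6) = 224*(2 - 24) = 224*(-22) = -4928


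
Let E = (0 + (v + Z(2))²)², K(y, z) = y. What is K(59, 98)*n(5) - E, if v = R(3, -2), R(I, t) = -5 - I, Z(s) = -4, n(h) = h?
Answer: -20441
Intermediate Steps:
v = -8 (v = -5 - 1*3 = -5 - 3 = -8)
E = 20736 (E = (0 + (-8 - 4)²)² = (0 + (-12)²)² = (0 + 144)² = 144² = 20736)
K(59, 98)*n(5) - E = 59*5 - 1*20736 = 295 - 20736 = -20441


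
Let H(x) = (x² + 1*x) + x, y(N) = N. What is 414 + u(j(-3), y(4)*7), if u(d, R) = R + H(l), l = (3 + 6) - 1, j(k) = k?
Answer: 522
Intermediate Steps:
l = 8 (l = 9 - 1 = 8)
H(x) = x² + 2*x (H(x) = (x² + x) + x = (x + x²) + x = x² + 2*x)
u(d, R) = 80 + R (u(d, R) = R + 8*(2 + 8) = R + 8*10 = R + 80 = 80 + R)
414 + u(j(-3), y(4)*7) = 414 + (80 + 4*7) = 414 + (80 + 28) = 414 + 108 = 522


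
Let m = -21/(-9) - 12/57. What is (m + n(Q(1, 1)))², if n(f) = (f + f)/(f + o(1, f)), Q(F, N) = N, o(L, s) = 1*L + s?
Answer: 2809/361 ≈ 7.7812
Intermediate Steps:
o(L, s) = L + s
m = 121/57 (m = -21*(-⅑) - 12*1/57 = 7/3 - 4/19 = 121/57 ≈ 2.1228)
n(f) = 2*f/(1 + 2*f) (n(f) = (f + f)/(f + (1 + f)) = (2*f)/(1 + 2*f) = 2*f/(1 + 2*f))
(m + n(Q(1, 1)))² = (121/57 + 2*1/(1 + 2*1))² = (121/57 + 2*1/(1 + 2))² = (121/57 + 2*1/3)² = (121/57 + 2*1*(⅓))² = (121/57 + ⅔)² = (53/19)² = 2809/361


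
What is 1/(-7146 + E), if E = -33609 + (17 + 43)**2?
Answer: -1/37155 ≈ -2.6914e-5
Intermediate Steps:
E = -30009 (E = -33609 + 60**2 = -33609 + 3600 = -30009)
1/(-7146 + E) = 1/(-7146 - 30009) = 1/(-37155) = -1/37155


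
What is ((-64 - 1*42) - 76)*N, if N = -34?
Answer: 6188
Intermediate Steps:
((-64 - 1*42) - 76)*N = ((-64 - 1*42) - 76)*(-34) = ((-64 - 42) - 76)*(-34) = (-106 - 76)*(-34) = -182*(-34) = 6188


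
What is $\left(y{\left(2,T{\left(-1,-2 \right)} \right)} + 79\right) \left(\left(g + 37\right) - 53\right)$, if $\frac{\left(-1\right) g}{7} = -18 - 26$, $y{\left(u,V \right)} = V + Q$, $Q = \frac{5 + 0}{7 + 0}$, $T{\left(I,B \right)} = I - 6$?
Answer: $\frac{148628}{7} \approx 21233.0$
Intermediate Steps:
$T{\left(I,B \right)} = -6 + I$ ($T{\left(I,B \right)} = I - 6 = -6 + I$)
$Q = \frac{5}{7} \approx 0.71429$
$y{\left(u,V \right)} = \frac{5}{7} + V$ ($y{\left(u,V \right)} = V + \frac{5}{7} = \frac{5}{7} + V$)
$g = 308$ ($g = - 7 \left(-18 - 26\right) = \left(-7\right) \left(-44\right) = 308$)
$\left(y{\left(2,T{\left(-1,-2 \right)} \right)} + 79\right) \left(\left(g + 37\right) - 53\right) = \left(\left(\frac{5}{7} - 7\right) + 79\right) \left(\left(308 + 37\right) - 53\right) = \left(\left(\frac{5}{7} - 7\right) + 79\right) \left(345 - 53\right) = \left(- \frac{44}{7} + 79\right) 292 = \frac{509}{7} \cdot 292 = \frac{148628}{7}$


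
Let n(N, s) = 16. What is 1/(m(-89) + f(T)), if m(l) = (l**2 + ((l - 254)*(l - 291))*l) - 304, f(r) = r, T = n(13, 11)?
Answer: -1/11592627 ≈ -8.6262e-8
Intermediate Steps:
T = 16
m(l) = -304 + l**2 + l*(-291 + l)*(-254 + l) (m(l) = (l**2 + ((-254 + l)*(-291 + l))*l) - 304 = (l**2 + ((-291 + l)*(-254 + l))*l) - 304 = (l**2 + l*(-291 + l)*(-254 + l)) - 304 = -304 + l**2 + l*(-291 + l)*(-254 + l))
1/(m(-89) + f(T)) = 1/((-304 + (-89)**3 - 544*(-89)**2 + 73914*(-89)) + 16) = 1/((-304 - 704969 - 544*7921 - 6578346) + 16) = 1/((-304 - 704969 - 4309024 - 6578346) + 16) = 1/(-11592643 + 16) = 1/(-11592627) = -1/11592627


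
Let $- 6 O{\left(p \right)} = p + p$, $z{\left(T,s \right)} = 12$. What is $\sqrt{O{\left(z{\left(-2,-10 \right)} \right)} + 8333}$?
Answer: $\sqrt{8329} \approx 91.263$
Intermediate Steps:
$O{\left(p \right)} = - \frac{p}{3}$ ($O{\left(p \right)} = - \frac{p + p}{6} = - \frac{2 p}{6} = - \frac{p}{3}$)
$\sqrt{O{\left(z{\left(-2,-10 \right)} \right)} + 8333} = \sqrt{\left(- \frac{1}{3}\right) 12 + 8333} = \sqrt{-4 + 8333} = \sqrt{8329}$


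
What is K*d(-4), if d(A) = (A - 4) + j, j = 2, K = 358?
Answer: -2148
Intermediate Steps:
d(A) = -2 + A (d(A) = (A - 4) + 2 = (-4 + A) + 2 = -2 + A)
K*d(-4) = 358*(-2 - 4) = 358*(-6) = -2148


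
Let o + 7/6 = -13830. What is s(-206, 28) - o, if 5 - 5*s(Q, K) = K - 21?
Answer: 414923/30 ≈ 13831.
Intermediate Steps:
o = -82987/6 (o = -7/6 - 13830 = -82987/6 ≈ -13831.)
s(Q, K) = 26/5 - K/5 (s(Q, K) = 1 - (K - 21)/5 = 1 - (-21 + K)/5 = 1 + (21/5 - K/5) = 26/5 - K/5)
s(-206, 28) - o = (26/5 - ⅕*28) - 1*(-82987/6) = (26/5 - 28/5) + 82987/6 = -⅖ + 82987/6 = 414923/30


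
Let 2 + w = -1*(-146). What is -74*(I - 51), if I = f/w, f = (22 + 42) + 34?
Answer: 134051/36 ≈ 3723.6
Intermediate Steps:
f = 98 (f = 64 + 34 = 98)
w = 144 (w = -2 - 1*(-146) = -2 + 146 = 144)
I = 49/72 (I = 98/144 = 98*(1/144) = 49/72 ≈ 0.68056)
-74*(I - 51) = -74*(49/72 - 51) = -74*(-3623/72) = 134051/36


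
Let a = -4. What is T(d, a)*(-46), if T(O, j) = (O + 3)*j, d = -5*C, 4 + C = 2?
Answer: 2392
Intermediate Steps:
C = -2 (C = -4 + 2 = -2)
d = 10 (d = -5*(-2) = 10)
T(O, j) = j*(3 + O) (T(O, j) = (3 + O)*j = j*(3 + O))
T(d, a)*(-46) = -4*(3 + 10)*(-46) = -4*13*(-46) = -52*(-46) = 2392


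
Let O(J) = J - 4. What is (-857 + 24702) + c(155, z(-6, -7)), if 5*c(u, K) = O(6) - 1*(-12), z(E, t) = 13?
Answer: 119239/5 ≈ 23848.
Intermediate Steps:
O(J) = -4 + J
c(u, K) = 14/5 (c(u, K) = ((-4 + 6) - 1*(-12))/5 = (2 + 12)/5 = (⅕)*14 = 14/5)
(-857 + 24702) + c(155, z(-6, -7)) = (-857 + 24702) + 14/5 = 23845 + 14/5 = 119239/5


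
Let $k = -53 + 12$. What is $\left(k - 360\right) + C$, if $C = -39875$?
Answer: $-40276$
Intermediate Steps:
$k = -41$
$\left(k - 360\right) + C = \left(-41 - 360\right) - 39875 = -401 - 39875 = -40276$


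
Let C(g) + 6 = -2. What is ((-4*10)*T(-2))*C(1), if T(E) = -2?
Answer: -640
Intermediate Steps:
C(g) = -8 (C(g) = -6 - 2 = -8)
((-4*10)*T(-2))*C(1) = (-4*10*(-2))*(-8) = -40*(-2)*(-8) = 80*(-8) = -640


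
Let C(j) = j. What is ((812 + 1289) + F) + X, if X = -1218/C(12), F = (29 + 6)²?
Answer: 6449/2 ≈ 3224.5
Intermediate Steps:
F = 1225 (F = 35² = 1225)
X = -203/2 (X = -1218/12 = -1218*1/12 = -203/2 ≈ -101.50)
((812 + 1289) + F) + X = ((812 + 1289) + 1225) - 203/2 = (2101 + 1225) - 203/2 = 3326 - 203/2 = 6449/2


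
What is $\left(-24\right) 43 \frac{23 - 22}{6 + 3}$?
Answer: $- \frac{344}{3} \approx -114.67$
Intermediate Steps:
$\left(-24\right) 43 \frac{23 - 22}{6 + 3} = - 1032 \cdot 1 \cdot \frac{1}{9} = \left(-1032\right) \frac{1}{9} = - \frac{344}{3}$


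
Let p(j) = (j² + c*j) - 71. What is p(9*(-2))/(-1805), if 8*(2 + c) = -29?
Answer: -1417/7220 ≈ -0.19626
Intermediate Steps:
c = -45/8 (c = -2 + (⅛)*(-29) = -2 - 29/8 = -45/8 ≈ -5.6250)
p(j) = -71 + j² - 45*j/8 (p(j) = (j² - 45*j/8) - 71 = -71 + j² - 45*j/8)
p(9*(-2))/(-1805) = (-71 + (9*(-2))² - 405*(-2)/8)/(-1805) = (-71 + (-18)² - 45/8*(-18))*(-1/1805) = (-71 + 324 + 405/4)*(-1/1805) = (1417/4)*(-1/1805) = -1417/7220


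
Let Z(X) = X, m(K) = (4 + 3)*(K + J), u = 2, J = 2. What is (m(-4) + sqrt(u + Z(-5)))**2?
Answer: (14 - I*sqrt(3))**2 ≈ 193.0 - 48.497*I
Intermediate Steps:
m(K) = 14 + 7*K (m(K) = (4 + 3)*(K + 2) = 7*(2 + K) = 14 + 7*K)
(m(-4) + sqrt(u + Z(-5)))**2 = ((14 + 7*(-4)) + sqrt(2 - 5))**2 = ((14 - 28) + sqrt(-3))**2 = (-14 + I*sqrt(3))**2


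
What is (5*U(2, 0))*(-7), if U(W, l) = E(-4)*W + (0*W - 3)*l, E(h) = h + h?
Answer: 560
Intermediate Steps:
E(h) = 2*h
U(W, l) = -8*W - 3*l (U(W, l) = (2*(-4))*W + (0*W - 3)*l = -8*W + (0 - 3)*l = -8*W - 3*l)
(5*U(2, 0))*(-7) = (5*(-8*2 - 3*0))*(-7) = (5*(-16 + 0))*(-7) = (5*(-16))*(-7) = -80*(-7) = 560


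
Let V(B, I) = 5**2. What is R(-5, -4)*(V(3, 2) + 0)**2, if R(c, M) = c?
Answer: -3125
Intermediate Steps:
V(B, I) = 25
R(-5, -4)*(V(3, 2) + 0)**2 = -5*(25 + 0)**2 = -5*25**2 = -5*625 = -3125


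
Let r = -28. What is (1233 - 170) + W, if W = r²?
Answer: 1847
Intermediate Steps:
W = 784 (W = (-28)² = 784)
(1233 - 170) + W = (1233 - 170) + 784 = 1063 + 784 = 1847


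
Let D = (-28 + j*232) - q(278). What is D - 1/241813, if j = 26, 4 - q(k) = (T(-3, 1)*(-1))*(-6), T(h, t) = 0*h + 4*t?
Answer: 1456681511/241813 ≈ 6024.0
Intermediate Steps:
T(h, t) = 4*t (T(h, t) = 0 + 4*t = 4*t)
q(k) = -20 (q(k) = 4 - (4*1)*(-1)*(-6) = 4 - 4*(-1)*(-6) = 4 - (-4)*(-6) = 4 - 1*24 = 4 - 24 = -20)
D = 6024 (D = (-28 + 26*232) - 1*(-20) = (-28 + 6032) + 20 = 6004 + 20 = 6024)
D - 1/241813 = 6024 - 1/241813 = 1456681511/241813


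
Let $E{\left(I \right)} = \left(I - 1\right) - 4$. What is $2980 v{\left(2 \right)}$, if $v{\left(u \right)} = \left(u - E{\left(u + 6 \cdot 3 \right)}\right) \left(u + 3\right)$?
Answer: $-193700$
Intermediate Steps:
$E{\left(I \right)} = -5 + I$ ($E{\left(I \right)} = \left(-1 + I\right) - 4 = -5 + I$)
$v{\left(u \right)} = -39 - 13 u$ ($v{\left(u \right)} = \left(u - \left(-5 + \left(u + 6 \cdot 3\right)\right)\right) \left(u + 3\right) = \left(u - \left(-5 + \left(u + 18\right)\right)\right) \left(3 + u\right) = \left(u - \left(-5 + \left(18 + u\right)\right)\right) \left(3 + u\right) = \left(u - \left(13 + u\right)\right) \left(3 + u\right) = - 13 \left(3 + u\right) = -39 - 13 u$)
$2980 v{\left(2 \right)} = 2980 \left(-39 - 26\right) = 2980 \left(-65\right) = -193700$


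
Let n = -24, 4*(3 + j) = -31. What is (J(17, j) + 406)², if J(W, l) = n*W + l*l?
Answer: 3301489/256 ≈ 12896.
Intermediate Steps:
j = -43/4 (j = -3 + (¼)*(-31) = -3 - 31/4 = -43/4 ≈ -10.750)
J(W, l) = l² - 24*W (J(W, l) = -24*W + l*l = -24*W + l² = l² - 24*W)
(J(17, j) + 406)² = (((-43/4)² - 24*17) + 406)² = ((1849/16 - 408) + 406)² = (-4679/16 + 406)² = (1817/16)² = 3301489/256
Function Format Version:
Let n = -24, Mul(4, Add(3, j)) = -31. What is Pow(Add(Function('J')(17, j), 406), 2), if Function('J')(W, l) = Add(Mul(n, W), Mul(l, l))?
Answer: Rational(3301489, 256) ≈ 12896.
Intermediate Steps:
j = Rational(-43, 4) (j = Add(-3, Mul(Rational(1, 4), -31)) = Add(-3, Rational(-31, 4)) = Rational(-43, 4) ≈ -10.750)
Function('J')(W, l) = Add(Pow(l, 2), Mul(-24, W)) (Function('J')(W, l) = Add(Mul(-24, W), Mul(l, l)) = Add(Mul(-24, W), Pow(l, 2)) = Add(Pow(l, 2), Mul(-24, W)))
Pow(Add(Function('J')(17, j), 406), 2) = Pow(Add(Add(Pow(Rational(-43, 4), 2), Mul(-24, 17)), 406), 2) = Pow(Add(Add(Rational(1849, 16), -408), 406), 2) = Pow(Add(Rational(-4679, 16), 406), 2) = Pow(Rational(1817, 16), 2) = Rational(3301489, 256)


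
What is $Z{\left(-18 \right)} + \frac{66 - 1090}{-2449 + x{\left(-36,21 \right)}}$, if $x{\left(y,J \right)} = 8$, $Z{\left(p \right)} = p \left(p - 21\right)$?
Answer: $\frac{1714606}{2441} \approx 702.42$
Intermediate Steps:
$Z{\left(p \right)} = p \left(-21 + p\right)$
$Z{\left(-18 \right)} + \frac{66 - 1090}{-2449 + x{\left(-36,21 \right)}} = - 18 \left(-21 - 18\right) + \frac{66 - 1090}{-2449 + 8} = \left(-18\right) \left(-39\right) - \frac{1024}{-2441} = 702 - - \frac{1024}{2441} = 702 + \frac{1024}{2441} = \frac{1714606}{2441}$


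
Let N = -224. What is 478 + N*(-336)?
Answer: 75742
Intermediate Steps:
478 + N*(-336) = 478 - 224*(-336) = 478 + 75264 = 75742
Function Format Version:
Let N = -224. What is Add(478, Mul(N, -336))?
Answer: 75742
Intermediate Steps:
Add(478, Mul(N, -336)) = Add(478, Mul(-224, -336)) = Add(478, 75264) = 75742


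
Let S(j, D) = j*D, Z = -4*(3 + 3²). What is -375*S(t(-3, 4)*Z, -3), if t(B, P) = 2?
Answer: -108000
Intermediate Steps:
Z = -48 (Z = -4*(3 + 9) = -4*12 = -48)
S(j, D) = D*j
-375*S(t(-3, 4)*Z, -3) = -(-1125)*2*(-48) = -(-1125)*(-96) = -375*288 = -108000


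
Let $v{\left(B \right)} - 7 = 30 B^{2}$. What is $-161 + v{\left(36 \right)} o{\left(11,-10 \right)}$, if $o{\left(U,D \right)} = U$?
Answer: $427596$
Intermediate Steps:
$v{\left(B \right)} = 7 + 30 B^{2}$
$-161 + v{\left(36 \right)} o{\left(11,-10 \right)} = -161 + \left(7 + 30 \cdot 36^{2}\right) 11 = -161 + \left(7 + 30 \cdot 1296\right) 11 = -161 + \left(7 + 38880\right) 11 = -161 + 38887 \cdot 11 = -161 + 427757 = 427596$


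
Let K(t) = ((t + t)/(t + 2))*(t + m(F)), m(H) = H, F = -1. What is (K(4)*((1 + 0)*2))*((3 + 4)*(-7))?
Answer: -392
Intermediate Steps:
K(t) = 2*t*(-1 + t)/(2 + t) (K(t) = ((t + t)/(t + 2))*(t - 1) = ((2*t)/(2 + t))*(-1 + t) = (2*t/(2 + t))*(-1 + t) = 2*t*(-1 + t)/(2 + t))
(K(4)*((1 + 0)*2))*((3 + 4)*(-7)) = ((2*4*(-1 + 4)/(2 + 4))*((1 + 0)*2))*((3 + 4)*(-7)) = ((2*4*3/6)*(1*2))*(7*(-7)) = ((2*4*(⅙)*3)*2)*(-49) = (4*2)*(-49) = 8*(-49) = -392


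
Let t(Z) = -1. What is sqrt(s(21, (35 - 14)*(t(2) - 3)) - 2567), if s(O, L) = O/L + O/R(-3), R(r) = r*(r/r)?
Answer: I*sqrt(10297)/2 ≈ 50.737*I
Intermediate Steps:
R(r) = r (R(r) = r*1 = r)
s(O, L) = -O/3 + O/L (s(O, L) = O/L + O/(-3) = O/L + O*(-1/3) = O/L - O/3 = -O/3 + O/L)
sqrt(s(21, (35 - 14)*(t(2) - 3)) - 2567) = sqrt((-1/3*21 + 21/(((35 - 14)*(-1 - 3)))) - 2567) = sqrt((-7 + 21/((21*(-4)))) - 2567) = sqrt((-7 + 21/(-84)) - 2567) = sqrt((-7 + 21*(-1/84)) - 2567) = sqrt((-7 - 1/4) - 2567) = sqrt(-29/4 - 2567) = sqrt(-10297/4) = I*sqrt(10297)/2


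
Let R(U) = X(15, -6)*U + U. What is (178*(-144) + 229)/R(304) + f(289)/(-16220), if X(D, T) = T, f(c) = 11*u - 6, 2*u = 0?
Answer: 1084331/64880 ≈ 16.713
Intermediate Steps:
u = 0 (u = (1/2)*0 = 0)
f(c) = -6 (f(c) = 11*0 - 6 = 0 - 6 = -6)
R(U) = -5*U (R(U) = -6*U + U = -5*U)
(178*(-144) + 229)/R(304) + f(289)/(-16220) = (178*(-144) + 229)/((-5*304)) - 6/(-16220) = (-25632 + 229)/(-1520) - 6*(-1/16220) = -25403*(-1/1520) + 3/8110 = 1337/80 + 3/8110 = 1084331/64880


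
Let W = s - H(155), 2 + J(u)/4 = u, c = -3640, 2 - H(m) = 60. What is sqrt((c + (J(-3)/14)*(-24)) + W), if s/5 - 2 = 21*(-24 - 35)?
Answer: I*sqrt(476903)/7 ≈ 98.655*I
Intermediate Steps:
s = -6185 (s = 10 + 5*(21*(-24 - 35)) = 10 + 5*(21*(-59)) = 10 + 5*(-1239) = 10 - 6195 = -6185)
H(m) = -58 (H(m) = 2 - 1*60 = 2 - 60 = -58)
J(u) = -8 + 4*u
W = -6127 (W = -6185 - 1*(-58) = -6185 + 58 = -6127)
sqrt((c + (J(-3)/14)*(-24)) + W) = sqrt((-3640 + ((-8 + 4*(-3))/14)*(-24)) - 6127) = sqrt((-3640 + ((-8 - 12)/14)*(-24)) - 6127) = sqrt((-3640 + ((1/14)*(-20))*(-24)) - 6127) = sqrt((-3640 - 10/7*(-24)) - 6127) = sqrt((-3640 + 240/7) - 6127) = sqrt(-25240/7 - 6127) = sqrt(-68129/7) = I*sqrt(476903)/7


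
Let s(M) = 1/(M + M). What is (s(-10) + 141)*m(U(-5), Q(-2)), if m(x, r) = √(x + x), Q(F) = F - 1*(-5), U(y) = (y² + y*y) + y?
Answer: 8457*√10/20 ≈ 1337.2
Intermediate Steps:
U(y) = y + 2*y² (U(y) = (y² + y²) + y = 2*y² + y = y + 2*y²)
Q(F) = 5 + F (Q(F) = F + 5 = 5 + F)
m(x, r) = √2*√x (m(x, r) = √(2*x) = √2*√x)
s(M) = 1/(2*M)
(s(-10) + 141)*m(U(-5), Q(-2)) = ((½)/(-10) + 141)*(√2*√(-5*(1 + 2*(-5)))) = ((½)*(-⅒) + 141)*(√2*√(-5*(1 - 10))) = (-1/20 + 141)*(√2*√(-5*(-9))) = 2819*(√2*√45)/20 = 2819*(√2*(3*√5))/20 = 2819*(3*√10)/20 = 8457*√10/20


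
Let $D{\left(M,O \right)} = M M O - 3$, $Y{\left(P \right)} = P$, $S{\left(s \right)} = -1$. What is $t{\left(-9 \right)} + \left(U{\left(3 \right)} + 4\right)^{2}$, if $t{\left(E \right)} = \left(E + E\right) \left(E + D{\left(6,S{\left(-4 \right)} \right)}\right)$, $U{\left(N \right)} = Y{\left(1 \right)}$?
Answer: $889$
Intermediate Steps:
$U{\left(N \right)} = 1$
$D{\left(M,O \right)} = -3 + O M^{2}$ ($D{\left(M,O \right)} = M^{2} O - 3 = O M^{2} - 3 = -3 + O M^{2}$)
$t{\left(E \right)} = 2 E \left(-39 + E\right)$ ($t{\left(E \right)} = \left(E + E\right) \left(E - 39\right) = 2 E \left(E - 39\right) = 2 E \left(-39 + E\right)$)
$t{\left(-9 \right)} + \left(U{\left(3 \right)} + 4\right)^{2} = 2 \left(-9\right) \left(-39 - 9\right) + \left(1 + 4\right)^{2} = 2 \left(-9\right) \left(-48\right) + 5^{2} = 864 + 25 = 889$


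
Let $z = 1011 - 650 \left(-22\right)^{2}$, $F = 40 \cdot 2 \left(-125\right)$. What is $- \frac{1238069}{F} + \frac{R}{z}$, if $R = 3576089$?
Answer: $\frac{352483929641}{3135890000} \approx 112.4$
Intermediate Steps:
$F = -10000$ ($F = 80 \left(-125\right) = -10000$)
$z = -313589$ ($z = 1011 - 314600 = -313589$)
$- \frac{1238069}{F} + \frac{R}{z} = - \frac{1238069}{-10000} + \frac{3576089}{-313589} = \left(-1238069\right) \left(- \frac{1}{10000}\right) + 3576089 \left(- \frac{1}{313589}\right) = \frac{1238069}{10000} - \frac{3576089}{313589} = \frac{352483929641}{3135890000}$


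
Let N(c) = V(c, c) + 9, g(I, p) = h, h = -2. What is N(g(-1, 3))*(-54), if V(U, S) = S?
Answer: -378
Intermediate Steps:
g(I, p) = -2
N(c) = 9 + c (N(c) = c + 9 = 9 + c)
N(g(-1, 3))*(-54) = (9 - 2)*(-54) = 7*(-54) = -378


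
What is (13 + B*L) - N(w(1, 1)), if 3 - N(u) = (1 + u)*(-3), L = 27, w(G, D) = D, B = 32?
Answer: 868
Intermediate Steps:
N(u) = 6 + 3*u (N(u) = 3 - (1 + u)*(-3) = 3 - (-3 - 3*u) = 3 + (3 + 3*u) = 6 + 3*u)
(13 + B*L) - N(w(1, 1)) = (13 + 32*27) - (6 + 3*1) = (13 + 864) - (6 + 3) = 877 - 1*9 = 877 - 9 = 868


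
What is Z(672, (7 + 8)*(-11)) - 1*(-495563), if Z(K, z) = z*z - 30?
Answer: 522758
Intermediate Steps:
Z(K, z) = -30 + z² (Z(K, z) = z² - 30 = -30 + z²)
Z(672, (7 + 8)*(-11)) - 1*(-495563) = (-30 + ((7 + 8)*(-11))²) - 1*(-495563) = (-30 + (15*(-11))²) + 495563 = (-30 + (-165)²) + 495563 = (-30 + 27225) + 495563 = 27195 + 495563 = 522758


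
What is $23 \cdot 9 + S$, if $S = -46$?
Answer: $161$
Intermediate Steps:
$23 \cdot 9 + S = 23 \cdot 9 - 46 = 207 - 46 = 161$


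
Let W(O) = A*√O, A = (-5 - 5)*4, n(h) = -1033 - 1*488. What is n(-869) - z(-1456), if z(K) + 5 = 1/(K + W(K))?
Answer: 5*(-48512*√91 + 441459*I)/(16*(-91*I + 10*√91)) ≈ -1516.0 - 0.00034308*I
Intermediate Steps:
n(h) = -1521 (n(h) = -1033 - 488 = -1521)
A = -40 (A = -10*4 = -40)
W(O) = -40*√O
z(K) = -5 + 1/(K - 40*√K)
n(-869) - z(-1456) = -1521 - (-1 - 800*I*√91 + 5*(-1456))/(-1*(-1456) + 40*√(-1456)) = -1521 - (-1 - 800*I*√91 - 7280)/(1456 + 40*(4*I*√91)) = -1521 - (-1 - 800*I*√91 - 7280)/(1456 + 160*I*√91) = -1521 - (-7281 - 800*I*√91)/(1456 + 160*I*√91)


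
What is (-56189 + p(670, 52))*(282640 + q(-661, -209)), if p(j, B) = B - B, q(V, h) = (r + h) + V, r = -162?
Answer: -15823271912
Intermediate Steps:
q(V, h) = -162 + V + h (q(V, h) = (-162 + h) + V = -162 + V + h)
p(j, B) = 0
(-56189 + p(670, 52))*(282640 + q(-661, -209)) = (-56189 + 0)*(282640 + (-162 - 661 - 209)) = -56189*(282640 - 1032) = -56189*281608 = -15823271912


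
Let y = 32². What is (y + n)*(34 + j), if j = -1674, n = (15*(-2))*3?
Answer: -1531760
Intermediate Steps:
y = 1024
n = -90 (n = -30*3 = -90)
(y + n)*(34 + j) = (1024 - 90)*(34 - 1674) = 934*(-1640) = -1531760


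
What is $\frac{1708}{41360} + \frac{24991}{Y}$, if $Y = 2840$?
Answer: $\frac{12980981}{1468280} \approx 8.8409$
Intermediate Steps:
$\frac{1708}{41360} + \frac{24991}{Y} = \frac{1708}{41360} + \frac{24991}{2840} = 1708 \cdot \frac{1}{41360} + 24991 \cdot \frac{1}{2840} = \frac{427}{10340} + \frac{24991}{2840} = \frac{12980981}{1468280}$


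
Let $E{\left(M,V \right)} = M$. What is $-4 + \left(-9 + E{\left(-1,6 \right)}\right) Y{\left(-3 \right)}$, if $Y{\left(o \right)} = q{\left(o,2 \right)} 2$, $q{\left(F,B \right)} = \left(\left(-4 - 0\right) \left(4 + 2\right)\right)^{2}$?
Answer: $-11524$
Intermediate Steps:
$q{\left(F,B \right)} = 576$ ($q{\left(F,B \right)} = \left(\left(-4 + 0\right) 6\right)^{2} = \left(\left(-4\right) 6\right)^{2} = \left(-24\right)^{2} = 576$)
$Y{\left(o \right)} = 1152$ ($Y{\left(o \right)} = 576 \cdot 2 = 1152$)
$-4 + \left(-9 + E{\left(-1,6 \right)}\right) Y{\left(-3 \right)} = -4 + \left(-9 - 1\right) 1152 = -4 - 11520 = -11524$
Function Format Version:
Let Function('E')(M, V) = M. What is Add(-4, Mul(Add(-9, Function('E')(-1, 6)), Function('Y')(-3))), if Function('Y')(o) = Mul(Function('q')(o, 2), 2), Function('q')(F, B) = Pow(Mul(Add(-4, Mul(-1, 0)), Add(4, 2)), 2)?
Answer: -11524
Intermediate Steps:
Function('q')(F, B) = 576 (Function('q')(F, B) = Pow(Mul(Add(-4, 0), 6), 2) = Pow(Mul(-4, 6), 2) = Pow(-24, 2) = 576)
Function('Y')(o) = 1152 (Function('Y')(o) = Mul(576, 2) = 1152)
Add(-4, Mul(Add(-9, Function('E')(-1, 6)), Function('Y')(-3))) = Add(-4, Mul(Add(-9, -1), 1152)) = Add(-4, Mul(-10, 1152)) = Add(-4, -11520) = -11524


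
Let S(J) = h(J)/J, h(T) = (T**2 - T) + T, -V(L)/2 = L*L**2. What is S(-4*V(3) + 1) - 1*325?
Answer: -108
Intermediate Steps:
V(L) = -2*L**3 (V(L) = -2*L*L**2 = -2*L**3)
h(T) = T**2
S(J) = J (S(J) = J**2/J = J)
S(-4*V(3) + 1) - 1*325 = (-(-8)*3**3 + 1) - 1*325 = (-(-8)*27 + 1) - 325 = (-4*(-54) + 1) - 325 = (216 + 1) - 325 = 217 - 325 = -108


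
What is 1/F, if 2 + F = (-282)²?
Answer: 1/79522 ≈ 1.2575e-5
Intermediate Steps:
F = 79522 (F = -2 + (-282)² = -2 + 79524 = 79522)
1/F = 1/79522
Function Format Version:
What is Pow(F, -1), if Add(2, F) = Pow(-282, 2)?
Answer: Rational(1, 79522) ≈ 1.2575e-5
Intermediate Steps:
F = 79522 (F = Add(-2, Pow(-282, 2)) = Add(-2, 79524) = 79522)
Pow(F, -1) = Pow(79522, -1) = Rational(1, 79522)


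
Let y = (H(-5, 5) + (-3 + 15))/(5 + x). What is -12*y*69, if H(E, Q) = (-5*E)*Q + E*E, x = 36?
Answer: -134136/41 ≈ -3271.6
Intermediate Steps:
H(E, Q) = E² - 5*E*Q (H(E, Q) = -5*E*Q + E² = E² - 5*E*Q)
y = 162/41 (y = (-5*(-5 - 5*5) + (-3 + 15))/(5 + 36) = (-5*(-5 - 25) + 12)/41 = (-5*(-30) + 12)*(1/41) = (150 + 12)*(1/41) = 162*(1/41) = 162/41 ≈ 3.9512)
-12*y*69 = -12*162/41*69 = -1944/41*69 = -134136/41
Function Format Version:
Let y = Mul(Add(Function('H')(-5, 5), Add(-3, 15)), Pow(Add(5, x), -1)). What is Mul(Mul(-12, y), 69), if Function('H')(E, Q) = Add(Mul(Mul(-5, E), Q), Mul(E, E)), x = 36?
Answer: Rational(-134136, 41) ≈ -3271.6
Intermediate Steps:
Function('H')(E, Q) = Add(Pow(E, 2), Mul(-5, E, Q)) (Function('H')(E, Q) = Add(Mul(-5, E, Q), Pow(E, 2)) = Add(Pow(E, 2), Mul(-5, E, Q)))
y = Rational(162, 41) (y = Mul(Add(Mul(-5, Add(-5, Mul(-5, 5))), Add(-3, 15)), Pow(Add(5, 36), -1)) = Mul(Add(Mul(-5, Add(-5, -25)), 12), Pow(41, -1)) = Mul(Add(Mul(-5, -30), 12), Rational(1, 41)) = Mul(Add(150, 12), Rational(1, 41)) = Mul(162, Rational(1, 41)) = Rational(162, 41) ≈ 3.9512)
Mul(Mul(-12, y), 69) = Mul(Mul(-12, Rational(162, 41)), 69) = Mul(Rational(-1944, 41), 69) = Rational(-134136, 41)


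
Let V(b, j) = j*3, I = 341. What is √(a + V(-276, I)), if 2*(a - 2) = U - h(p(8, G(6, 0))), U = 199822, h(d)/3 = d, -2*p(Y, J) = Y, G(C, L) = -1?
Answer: √100942 ≈ 317.71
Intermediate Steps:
p(Y, J) = -Y/2
h(d) = 3*d
a = 99919 (a = 2 + (199822 - 3*(-½*8))/2 = 2 + (199822 - 3*(-4))/2 = 2 + (199822 - 1*(-12))/2 = 2 + (199822 + 12)/2 = 2 + (½)*199834 = 2 + 99917 = 99919)
V(b, j) = 3*j
√(a + V(-276, I)) = √(99919 + 3*341) = √(99919 + 1023) = √100942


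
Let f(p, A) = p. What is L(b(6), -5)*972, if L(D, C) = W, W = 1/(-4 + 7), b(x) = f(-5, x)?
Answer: 324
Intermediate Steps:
b(x) = -5
W = ⅓ (W = 1/3 = ⅓ ≈ 0.33333)
L(D, C) = ⅓
L(b(6), -5)*972 = (⅓)*972 = 324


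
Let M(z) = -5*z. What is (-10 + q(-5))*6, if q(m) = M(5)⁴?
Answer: 2343690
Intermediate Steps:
q(m) = 390625 (q(m) = (-5*5)⁴ = (-25)⁴ = 390625)
(-10 + q(-5))*6 = (-10 + 390625)*6 = 390615*6 = 2343690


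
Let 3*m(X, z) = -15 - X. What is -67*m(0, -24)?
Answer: 335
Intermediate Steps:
m(X, z) = -5 - X/3 (m(X, z) = (-15 - X)/3 = -5 - X/3)
-67*m(0, -24) = -67*(-5 - 1/3*0) = -67*(-5 + 0) = -67*(-5) = 335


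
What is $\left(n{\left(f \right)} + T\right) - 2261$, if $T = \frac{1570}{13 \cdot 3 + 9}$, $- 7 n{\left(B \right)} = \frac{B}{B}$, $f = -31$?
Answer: $- \frac{374377}{168} \approx -2228.4$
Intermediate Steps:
$n{\left(B \right)} = - \frac{1}{7}$ ($n{\left(B \right)} = - \frac{B \frac{1}{B}}{7} = \left(- \frac{1}{7}\right) 1 = - \frac{1}{7}$)
$T = \frac{785}{24}$ ($T = \frac{1570}{39 + 9} = \frac{1570}{48} = 1570 \cdot \frac{1}{48} = \frac{785}{24} \approx 32.708$)
$\left(n{\left(f \right)} + T\right) - 2261 = \left(- \frac{1}{7} + \frac{785}{24}\right) - 2261 = \frac{5471}{168} - 2261 = - \frac{374377}{168}$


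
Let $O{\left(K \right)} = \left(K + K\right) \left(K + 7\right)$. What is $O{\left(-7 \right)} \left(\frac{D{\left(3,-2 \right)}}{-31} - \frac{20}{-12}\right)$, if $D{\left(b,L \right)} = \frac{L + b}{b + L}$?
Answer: $0$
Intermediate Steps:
$D{\left(b,L \right)} = 1$ ($D{\left(b,L \right)} = \frac{L + b}{L + b} = 1$)
$O{\left(K \right)} = 2 K \left(7 + K\right)$
$O{\left(-7 \right)} \left(\frac{D{\left(3,-2 \right)}}{-31} - \frac{20}{-12}\right) = 2 \left(-7\right) \left(7 - 7\right) \left(1 \frac{1}{-31} - \frac{20}{-12}\right) = 2 \left(-7\right) 0 \left(1 \left(- \frac{1}{31}\right) - - \frac{5}{3}\right) = 0 \left(- \frac{1}{31} + \frac{5}{3}\right) = 0 \cdot \frac{152}{93} = 0$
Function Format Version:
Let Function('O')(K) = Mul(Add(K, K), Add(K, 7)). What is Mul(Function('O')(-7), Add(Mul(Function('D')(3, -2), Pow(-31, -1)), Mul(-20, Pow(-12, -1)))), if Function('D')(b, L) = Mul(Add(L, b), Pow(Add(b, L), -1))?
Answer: 0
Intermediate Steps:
Function('D')(b, L) = 1 (Function('D')(b, L) = Mul(Add(L, b), Pow(Add(L, b), -1)) = 1)
Function('O')(K) = Mul(2, K, Add(7, K)) (Function('O')(K) = Mul(Mul(2, K), Add(7, K)) = Mul(2, K, Add(7, K)))
Mul(Function('O')(-7), Add(Mul(Function('D')(3, -2), Pow(-31, -1)), Mul(-20, Pow(-12, -1)))) = Mul(Mul(2, -7, Add(7, -7)), Add(Mul(1, Pow(-31, -1)), Mul(-20, Pow(-12, -1)))) = Mul(Mul(2, -7, 0), Add(Mul(1, Rational(-1, 31)), Mul(-20, Rational(-1, 12)))) = Mul(0, Add(Rational(-1, 31), Rational(5, 3))) = Mul(0, Rational(152, 93)) = 0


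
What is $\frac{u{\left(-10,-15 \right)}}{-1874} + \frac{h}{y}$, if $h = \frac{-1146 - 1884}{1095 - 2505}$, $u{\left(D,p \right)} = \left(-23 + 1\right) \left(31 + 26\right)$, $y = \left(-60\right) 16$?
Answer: $\frac{28195603}{42277440} \approx 0.66692$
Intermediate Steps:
$y = -960$
$u{\left(D,p \right)} = -1254$ ($u{\left(D,p \right)} = \left(-22\right) 57 = -1254$)
$h = \frac{101}{47}$ ($h = - \frac{3030}{-1410} = \left(-3030\right) \left(- \frac{1}{1410}\right) = \frac{101}{47} \approx 2.1489$)
$\frac{u{\left(-10,-15 \right)}}{-1874} + \frac{h}{y} = - \frac{1254}{-1874} + \frac{101}{47 \left(-960\right)} = \left(-1254\right) \left(- \frac{1}{1874}\right) + \frac{101}{47} \left(- \frac{1}{960}\right) = \frac{627}{937} - \frac{101}{45120} = \frac{28195603}{42277440}$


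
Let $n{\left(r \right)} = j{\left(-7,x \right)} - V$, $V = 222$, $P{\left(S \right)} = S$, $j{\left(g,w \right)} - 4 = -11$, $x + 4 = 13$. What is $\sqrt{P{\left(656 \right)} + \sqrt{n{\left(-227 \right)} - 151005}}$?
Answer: $\sqrt{656 + i \sqrt{151234}} \approx 26.633 + 7.3009 i$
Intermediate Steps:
$x = 9$ ($x = -4 + 13 = 9$)
$j{\left(g,w \right)} = -7$ ($j{\left(g,w \right)} = 4 - 11 = -7$)
$n{\left(r \right)} = -229$ ($n{\left(r \right)} = -7 - 222 = -229$)
$\sqrt{P{\left(656 \right)} + \sqrt{n{\left(-227 \right)} - 151005}} = \sqrt{656 + \sqrt{-229 - 151005}} = \sqrt{656 + \sqrt{-151234}} = \sqrt{656 + i \sqrt{151234}}$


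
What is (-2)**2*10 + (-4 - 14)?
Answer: 22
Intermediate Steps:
(-2)**2*10 + (-4 - 14) = 4*10 - 18 = 40 - 18 = 22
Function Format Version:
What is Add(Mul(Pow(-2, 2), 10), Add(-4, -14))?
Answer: 22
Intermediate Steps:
Add(Mul(Pow(-2, 2), 10), Add(-4, -14)) = Add(Mul(4, 10), -18) = Add(40, -18) = 22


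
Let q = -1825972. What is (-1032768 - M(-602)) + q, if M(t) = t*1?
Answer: -2858138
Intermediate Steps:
M(t) = t
(-1032768 - M(-602)) + q = (-1032768 - 1*(-602)) - 1825972 = (-1032768 + 602) - 1825972 = -1032166 - 1825972 = -2858138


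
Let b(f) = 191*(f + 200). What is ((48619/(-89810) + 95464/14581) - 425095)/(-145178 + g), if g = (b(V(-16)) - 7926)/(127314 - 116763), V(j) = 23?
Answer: 119864177695285851/40935540542749790 ≈ 2.9281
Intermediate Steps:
b(f) = 38200 + 191*f (b(f) = 191*(200 + f) = 38200 + 191*f)
g = 34667/10551 (g = ((38200 + 191*23) - 7926)/(127314 - 116763) = ((38200 + 4393) - 7926)/10551 = (42593 - 7926)*(1/10551) = 34667*(1/10551) = 34667/10551 ≈ 3.2857)
((48619/(-89810) + 95464/14581) - 425095)/(-145178 + g) = ((48619/(-89810) + 95464/14581) - 425095)/(-145178 + 34667/10551) = ((48619*(-1/89810) + 95464*(1/14581)) - 425095)/(-1531738411/10551) = ((-48619/89810 + 95464/14581) - 425095)*(-10551/1531738411) = (160504249/26724890 - 425095)*(-10551/1531738411) = -11360456610301/26724890*(-10551/1531738411) = 119864177695285851/40935540542749790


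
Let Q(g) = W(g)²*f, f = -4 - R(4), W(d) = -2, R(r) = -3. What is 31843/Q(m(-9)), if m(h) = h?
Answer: -31843/4 ≈ -7960.8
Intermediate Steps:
f = -1 (f = -4 - 1*(-3) = -4 + 3 = -1)
Q(g) = -4 (Q(g) = (-2)²*(-1) = 4*(-1) = -4)
31843/Q(m(-9)) = 31843/(-4) = 31843*(-¼) = -31843/4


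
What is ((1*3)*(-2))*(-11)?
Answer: 66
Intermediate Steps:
((1*3)*(-2))*(-11) = (3*(-2))*(-11) = -6*(-11) = 66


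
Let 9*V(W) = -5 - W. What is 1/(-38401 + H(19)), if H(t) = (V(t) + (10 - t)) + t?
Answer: -3/115181 ≈ -2.6046e-5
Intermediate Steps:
V(W) = -5/9 - W/9 (V(W) = (-5 - W)/9 = -5/9 - W/9)
H(t) = 85/9 - t/9 (H(t) = ((-5/9 - t/9) + (10 - t)) + t = (85/9 - 10*t/9) + t = 85/9 - t/9)
1/(-38401 + H(19)) = 1/(-38401 + (85/9 - ⅑*19)) = 1/(-38401 + (85/9 - 19/9)) = 1/(-38401 + 22/3) = 1/(-115181/3) = -3/115181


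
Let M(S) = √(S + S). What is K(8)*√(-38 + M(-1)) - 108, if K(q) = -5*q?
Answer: -108 - 40*√(-38 + I*√2) ≈ -112.59 - 246.62*I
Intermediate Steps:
M(S) = √2*√S (M(S) = √(2*S) = √2*√S)
K(8)*√(-38 + M(-1)) - 108 = (-5*8)*√(-38 + √2*√(-1)) - 108 = -40*√(-38 + √2*I) - 108 = -40*√(-38 + I*√2) - 108 = -108 - 40*√(-38 + I*√2)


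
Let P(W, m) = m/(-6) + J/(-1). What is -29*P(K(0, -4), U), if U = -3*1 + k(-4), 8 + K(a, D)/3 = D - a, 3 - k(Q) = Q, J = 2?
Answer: 232/3 ≈ 77.333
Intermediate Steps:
k(Q) = 3 - Q
K(a, D) = -24 - 3*a + 3*D (K(a, D) = -24 + 3*(D - a) = -24 + (-3*a + 3*D) = -24 - 3*a + 3*D)
U = 4 (U = -3*1 + (3 - 1*(-4)) = -3 + (3 + 4) = -3 + 7 = 4)
P(W, m) = -2 - m/6 (P(W, m) = m/(-6) + 2/(-1) = m*(-⅙) + 2*(-1) = -m/6 - 2 = -2 - m/6)
-29*P(K(0, -4), U) = -29*(-2 - ⅙*4) = -29*(-2 - ⅔) = -29*(-8/3) = 232/3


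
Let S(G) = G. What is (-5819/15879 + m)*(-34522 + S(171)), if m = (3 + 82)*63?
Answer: -2920735889326/15879 ≈ -1.8394e+8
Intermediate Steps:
m = 5355 (m = 85*63 = 5355)
(-5819/15879 + m)*(-34522 + S(171)) = (-5819/15879 + 5355)*(-34522 + 171) = (-5819*1/15879 + 5355)*(-34351) = (-5819/15879 + 5355)*(-34351) = (85026226/15879)*(-34351) = -2920735889326/15879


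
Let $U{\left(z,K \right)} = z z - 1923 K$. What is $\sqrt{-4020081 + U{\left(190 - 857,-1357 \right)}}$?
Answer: $i \sqrt{965681} \approx 982.69 i$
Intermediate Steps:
$U{\left(z,K \right)} = z^{2} - 1923 K$
$\sqrt{-4020081 + U{\left(190 - 857,-1357 \right)}} = \sqrt{-4020081 + \left(\left(190 - 857\right)^{2} - -2609511\right)} = \sqrt{-4020081 + \left(\left(190 - 857\right)^{2} + 2609511\right)} = \sqrt{-4020081 + \left(\left(-667\right)^{2} + 2609511\right)} = \sqrt{-4020081 + \left(444889 + 2609511\right)} = \sqrt{-4020081 + 3054400} = \sqrt{-965681} = i \sqrt{965681}$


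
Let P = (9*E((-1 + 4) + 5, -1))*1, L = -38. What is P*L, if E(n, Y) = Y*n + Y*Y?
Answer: 2394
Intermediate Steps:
E(n, Y) = Y² + Y*n (E(n, Y) = Y*n + Y² = Y² + Y*n)
P = -63 (P = (9*(-(-1 + ((-1 + 4) + 5))))*1 = (9*(-(-1 + (3 + 5))))*1 = (9*(-(-1 + 8)))*1 = (9*(-1*7))*1 = (9*(-7))*1 = -63*1 = -63)
P*L = -63*(-38) = 2394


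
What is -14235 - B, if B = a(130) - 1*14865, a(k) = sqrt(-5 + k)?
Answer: 630 - 5*sqrt(5) ≈ 618.82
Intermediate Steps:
B = -14865 + 5*sqrt(5) (B = sqrt(-5 + 130) - 1*14865 = sqrt(125) - 14865 = 5*sqrt(5) - 14865 = -14865 + 5*sqrt(5) ≈ -14854.)
-14235 - B = -14235 - (-14865 + 5*sqrt(5)) = -14235 + (14865 - 5*sqrt(5)) = 630 - 5*sqrt(5)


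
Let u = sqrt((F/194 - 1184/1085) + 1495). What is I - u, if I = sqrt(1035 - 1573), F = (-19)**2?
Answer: -sqrt(66271627014110)/210490 + I*sqrt(538) ≈ -38.675 + 23.195*I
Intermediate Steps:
F = 361
I = I*sqrt(538) (I = sqrt(-538) = I*sqrt(538) ≈ 23.195*I)
u = sqrt(66271627014110)/210490 (u = sqrt((361/194 - 1184/1085) + 1495) = sqrt(161989/210490 + 1495) = sqrt(314844539/210490) = sqrt(66271627014110)/210490 ≈ 38.675)
I - u = I*sqrt(538) - sqrt(66271627014110)/210490 = -sqrt(66271627014110)/210490 + I*sqrt(538)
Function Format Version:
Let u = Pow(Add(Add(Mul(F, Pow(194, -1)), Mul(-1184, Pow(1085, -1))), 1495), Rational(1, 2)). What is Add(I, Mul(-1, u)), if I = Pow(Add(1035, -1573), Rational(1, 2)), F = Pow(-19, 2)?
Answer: Add(Mul(Rational(-1, 210490), Pow(66271627014110, Rational(1, 2))), Mul(I, Pow(538, Rational(1, 2)))) ≈ Add(-38.675, Mul(23.195, I))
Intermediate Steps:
F = 361
I = Mul(I, Pow(538, Rational(1, 2))) (I = Pow(-538, Rational(1, 2)) = Mul(I, Pow(538, Rational(1, 2))) ≈ Mul(23.195, I))
u = Mul(Rational(1, 210490), Pow(66271627014110, Rational(1, 2))) (u = Pow(Add(Add(Mul(361, Pow(194, -1)), Mul(-1184, Pow(1085, -1))), 1495), Rational(1, 2)) = Pow(Add(Add(Mul(361, Rational(1, 194)), Mul(-1184, Rational(1, 1085))), 1495), Rational(1, 2)) = Pow(Add(Add(Rational(361, 194), Rational(-1184, 1085)), 1495), Rational(1, 2)) = Pow(Add(Rational(161989, 210490), 1495), Rational(1, 2)) = Pow(Rational(314844539, 210490), Rational(1, 2)) = Mul(Rational(1, 210490), Pow(66271627014110, Rational(1, 2))) ≈ 38.675)
Add(I, Mul(-1, u)) = Add(Mul(I, Pow(538, Rational(1, 2))), Mul(-1, Mul(Rational(1, 210490), Pow(66271627014110, Rational(1, 2))))) = Add(Mul(I, Pow(538, Rational(1, 2))), Mul(Rational(-1, 210490), Pow(66271627014110, Rational(1, 2)))) = Add(Mul(Rational(-1, 210490), Pow(66271627014110, Rational(1, 2))), Mul(I, Pow(538, Rational(1, 2))))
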